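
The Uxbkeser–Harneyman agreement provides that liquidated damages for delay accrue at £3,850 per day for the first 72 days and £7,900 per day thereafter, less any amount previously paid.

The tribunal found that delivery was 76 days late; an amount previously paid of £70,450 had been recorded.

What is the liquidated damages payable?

First 72 days: 72 × £3,850 = £277,200
Remaining days: (76 − 72) × £7,900 = £31,600
Accrued per-day damages: £277,200 + £31,600 = £308,800
Less amount previously paid: £308,800 − £70,450 = £238,350

£238,350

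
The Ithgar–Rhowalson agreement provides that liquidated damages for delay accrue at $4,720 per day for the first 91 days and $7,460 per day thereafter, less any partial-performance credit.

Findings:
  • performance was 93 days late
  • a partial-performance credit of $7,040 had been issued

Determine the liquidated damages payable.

First 91 days: 91 × $4,720 = $429,520
Remaining days: (93 − 91) × $7,460 = $14,920
Accrued per-day damages: $429,520 + $14,920 = $444,440
Less partial-performance credit: $444,440 − $7,040 = $437,400

Liquidated damages: $437,400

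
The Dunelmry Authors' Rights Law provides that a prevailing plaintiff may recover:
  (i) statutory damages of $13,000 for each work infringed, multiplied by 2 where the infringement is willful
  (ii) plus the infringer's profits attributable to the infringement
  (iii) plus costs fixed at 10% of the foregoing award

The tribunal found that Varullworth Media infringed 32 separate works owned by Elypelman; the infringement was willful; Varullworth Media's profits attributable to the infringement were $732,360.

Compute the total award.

Statutory damages: 32 × $13,000 = $416,000
Doubled: 2 × $416,000 = $832,000
Combined award: $832,000 + $732,360 = $1,564,360
Costs: 10% of $1,564,360 = $156,436
Award plus costs: $1,564,360 + $156,436 = $1,720,796

$1,720,796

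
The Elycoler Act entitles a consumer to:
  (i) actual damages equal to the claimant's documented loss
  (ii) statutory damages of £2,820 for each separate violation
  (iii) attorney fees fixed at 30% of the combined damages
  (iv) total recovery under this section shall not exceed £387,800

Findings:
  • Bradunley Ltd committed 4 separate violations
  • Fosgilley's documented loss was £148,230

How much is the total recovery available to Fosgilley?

Statutory damages: 4 × £2,820 = £11,280
Combined damages: £148,230 + £11,280 = £159,510
Attorney fees: 30% of £159,510 = £47,853
Total before cap: £159,510 + £47,853 = £207,363
Cap at £387,800: £207,363 is within the cap, no reduction.

£207,363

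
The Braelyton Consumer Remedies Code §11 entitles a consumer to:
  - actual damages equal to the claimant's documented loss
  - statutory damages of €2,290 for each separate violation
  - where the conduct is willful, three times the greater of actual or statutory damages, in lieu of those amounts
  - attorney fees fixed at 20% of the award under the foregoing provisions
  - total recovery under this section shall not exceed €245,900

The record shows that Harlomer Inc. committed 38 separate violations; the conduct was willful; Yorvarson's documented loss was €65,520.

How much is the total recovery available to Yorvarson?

Statutory damages: 38 × €2,290 = €87,020
Greater of actual damages (€65,520) or statutory damages (€87,020): €87,020
Trebled: 3 × €87,020 = €261,060
Attorney fees: 20% of €261,060 = €52,212
Total before cap: €261,060 + €52,212 = €313,272
Cap at €245,900: €313,272 exceeds the cap → €245,900

Total recovery: €245,900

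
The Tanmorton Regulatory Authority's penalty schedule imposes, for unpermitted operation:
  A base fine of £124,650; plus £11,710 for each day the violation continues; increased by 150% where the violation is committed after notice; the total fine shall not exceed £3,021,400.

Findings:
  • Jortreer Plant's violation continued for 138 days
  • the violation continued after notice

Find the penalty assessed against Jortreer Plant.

Per-day component: 138 × £11,710 = £1,615,980
Base plus per-day: £124,650 + £1,615,980 = £1,740,630
Enhancement: 150% of £1,740,630 = £2,610,945
Enhanced fine: £1,740,630 + £2,610,945 = £4,351,575
Cap at £3,021,400: £4,351,575 exceeds the cap → £3,021,400

£3,021,400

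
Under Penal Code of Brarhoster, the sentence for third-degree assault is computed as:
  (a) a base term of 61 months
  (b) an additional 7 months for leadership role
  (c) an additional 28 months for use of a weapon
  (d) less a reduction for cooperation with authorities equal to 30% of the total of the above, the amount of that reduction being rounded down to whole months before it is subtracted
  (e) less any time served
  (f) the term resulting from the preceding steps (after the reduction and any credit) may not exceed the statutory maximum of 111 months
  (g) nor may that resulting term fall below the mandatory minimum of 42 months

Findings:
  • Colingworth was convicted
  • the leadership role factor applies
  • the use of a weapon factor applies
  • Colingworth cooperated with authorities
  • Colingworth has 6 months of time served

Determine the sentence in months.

Sentence: 62 months

Leadership role enhancement: +7 months
Use of a weapon enhancement: +28 months
Adjusted term: 61 months + 7 months + 28 months = 96 months
Cooperation with authorities reduction: 30% of 96 months = 28 months (rounded down)
After reduction: 96 − 28 = 68 months
Less time served: 68 months − 6 months = 62 months
Cap at 111 months: 62 months is within the cap, no reduction.
Minimum 42 months: 62 months meets the minimum, no increase.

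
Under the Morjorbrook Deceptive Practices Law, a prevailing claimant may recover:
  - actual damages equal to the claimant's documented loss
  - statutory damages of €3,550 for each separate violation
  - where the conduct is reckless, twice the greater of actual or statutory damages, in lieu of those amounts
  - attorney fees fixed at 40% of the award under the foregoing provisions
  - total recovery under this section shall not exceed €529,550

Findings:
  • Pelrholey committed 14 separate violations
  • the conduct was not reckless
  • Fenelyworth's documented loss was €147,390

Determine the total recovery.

Statutory damages: 14 × €3,550 = €49,700
Conduct not reckless: the in-lieu enhancement does not apply.
Actual plus statutory damages: €147,390 + €49,700 = €197,090
Attorney fees: 40% of €197,090 = €78,836
Total before cap: €197,090 + €78,836 = €275,926
Cap at €529,550: €275,926 is within the cap, no reduction.

€275,926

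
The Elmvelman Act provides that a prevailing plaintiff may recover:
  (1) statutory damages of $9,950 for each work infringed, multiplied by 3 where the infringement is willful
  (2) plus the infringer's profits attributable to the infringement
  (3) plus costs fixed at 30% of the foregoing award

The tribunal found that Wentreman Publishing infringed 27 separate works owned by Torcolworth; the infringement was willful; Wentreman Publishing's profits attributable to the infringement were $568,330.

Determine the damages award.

Statutory damages: 27 × $9,950 = $268,650
Trebled: 3 × $268,650 = $805,950
Combined award: $805,950 + $568,330 = $1,374,280
Costs: 30% of $1,374,280 = $412,284
Award plus costs: $1,374,280 + $412,284 = $1,786,564

$1,786,564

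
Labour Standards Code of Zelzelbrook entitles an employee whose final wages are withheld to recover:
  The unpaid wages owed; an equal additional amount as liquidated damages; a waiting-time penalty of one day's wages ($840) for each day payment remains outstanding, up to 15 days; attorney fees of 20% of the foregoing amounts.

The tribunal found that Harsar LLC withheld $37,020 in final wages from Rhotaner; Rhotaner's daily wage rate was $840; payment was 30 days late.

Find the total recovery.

Total award: $103,968

Liquidated damages (equal amount): $37,020
Penalty days: min(30, 15) = 15
Waiting-time penalty: 15 × $840 = $12,600
Subtotal: $37,020 + $37,020 + $12,600 = $86,640
Attorney fees: 20% of $86,640 = $17,328
Total award: $86,640 + $17,328 = $103,968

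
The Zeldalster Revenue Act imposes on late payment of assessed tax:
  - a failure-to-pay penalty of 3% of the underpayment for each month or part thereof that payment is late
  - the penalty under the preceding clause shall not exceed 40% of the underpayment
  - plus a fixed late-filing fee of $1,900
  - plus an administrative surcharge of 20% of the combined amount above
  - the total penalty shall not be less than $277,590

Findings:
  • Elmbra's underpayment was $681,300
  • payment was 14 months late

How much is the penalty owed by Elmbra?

Accrued rate: 3% × 14 = 42%, capped at 40% → 40%
Failure-to-pay penalty: 40% of $681,300 = $272,520
Penalty before surcharge: $272,520 + $1,900 = $274,420
Administrative surcharge: 20% of $274,420 = $54,884
Total penalty: $274,420 + $54,884 = $329,304
Minimum $277,590: $329,304 meets the minimum, no increase.

$329,304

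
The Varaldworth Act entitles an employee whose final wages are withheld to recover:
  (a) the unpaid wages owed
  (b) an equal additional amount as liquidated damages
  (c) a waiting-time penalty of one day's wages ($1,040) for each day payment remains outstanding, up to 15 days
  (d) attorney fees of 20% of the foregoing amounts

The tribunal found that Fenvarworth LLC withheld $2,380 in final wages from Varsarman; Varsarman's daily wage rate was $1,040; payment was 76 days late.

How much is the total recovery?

Liquidated damages (equal amount): $2,380
Penalty days: min(76, 15) = 15
Waiting-time penalty: 15 × $1,040 = $15,600
Subtotal: $2,380 + $2,380 + $15,600 = $20,360
Attorney fees: 20% of $20,360 = $4,072
Total award: $20,360 + $4,072 = $24,432

$24,432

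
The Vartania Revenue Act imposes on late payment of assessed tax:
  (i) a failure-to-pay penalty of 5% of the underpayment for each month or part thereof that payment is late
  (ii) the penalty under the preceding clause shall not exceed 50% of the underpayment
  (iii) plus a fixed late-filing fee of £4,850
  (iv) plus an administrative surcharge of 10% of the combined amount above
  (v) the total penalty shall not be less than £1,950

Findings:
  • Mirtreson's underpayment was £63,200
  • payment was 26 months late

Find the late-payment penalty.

Accrued rate: 5% × 26 = 130%, capped at 50% → 50%
Failure-to-pay penalty: 50% of £63,200 = £31,600
Penalty before surcharge: £31,600 + £4,850 = £36,450
Administrative surcharge: 10% of £36,450 = £3,645
Total penalty: £36,450 + £3,645 = £40,095
Minimum £1,950: £40,095 meets the minimum, no increase.

Penalty: £40,095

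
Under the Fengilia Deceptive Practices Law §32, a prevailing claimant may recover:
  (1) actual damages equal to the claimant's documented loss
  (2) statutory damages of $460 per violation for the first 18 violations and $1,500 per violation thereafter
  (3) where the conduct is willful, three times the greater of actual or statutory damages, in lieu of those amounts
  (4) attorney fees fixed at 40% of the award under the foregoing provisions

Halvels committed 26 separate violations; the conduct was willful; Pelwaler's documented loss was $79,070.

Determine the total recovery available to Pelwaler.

First 18 violations: 18 × $460 = $8,280
Remaining violations: (26 − 18) × $1,500 = $12,000
Statutory damages: $8,280 + $12,000 = $20,280
Greater of actual damages ($79,070) or statutory damages ($20,280): $79,070
Trebled: 3 × $79,070 = $237,210
Attorney fees: 40% of $237,210 = $94,884
Total recovery: $237,210 + $94,884 = $332,094

$332,094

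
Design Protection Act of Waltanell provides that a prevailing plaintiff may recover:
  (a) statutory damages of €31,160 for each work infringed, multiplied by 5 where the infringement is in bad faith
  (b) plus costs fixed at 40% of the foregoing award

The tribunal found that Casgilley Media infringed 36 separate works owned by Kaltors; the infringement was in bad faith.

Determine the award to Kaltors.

€7,852,320

Statutory damages: 36 × €31,160 = €1,121,760
Multiplied by 5: 5 × €1,121,760 = €5,608,800
Costs: 40% of €5,608,800 = €2,243,520
Award plus costs: €5,608,800 + €2,243,520 = €7,852,320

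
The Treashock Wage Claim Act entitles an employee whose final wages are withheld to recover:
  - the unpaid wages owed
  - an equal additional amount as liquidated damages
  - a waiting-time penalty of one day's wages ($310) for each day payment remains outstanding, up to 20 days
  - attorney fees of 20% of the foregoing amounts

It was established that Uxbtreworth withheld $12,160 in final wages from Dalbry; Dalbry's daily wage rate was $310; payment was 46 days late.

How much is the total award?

Liquidated damages (equal amount): $12,160
Penalty days: min(46, 20) = 20
Waiting-time penalty: 20 × $310 = $6,200
Subtotal: $12,160 + $12,160 + $6,200 = $30,520
Attorney fees: 20% of $30,520 = $6,104
Total award: $30,520 + $6,104 = $36,624

$36,624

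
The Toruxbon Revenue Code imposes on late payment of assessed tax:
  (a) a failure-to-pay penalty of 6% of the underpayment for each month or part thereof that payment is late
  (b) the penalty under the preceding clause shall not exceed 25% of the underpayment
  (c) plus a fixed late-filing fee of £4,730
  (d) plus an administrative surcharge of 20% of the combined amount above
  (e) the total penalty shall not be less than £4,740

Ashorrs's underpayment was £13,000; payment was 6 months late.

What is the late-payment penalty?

£9,576

Accrued rate: 6% × 6 = 36%, capped at 25% → 25%
Failure-to-pay penalty: 25% of £13,000 = £3,250
Penalty before surcharge: £3,250 + £4,730 = £7,980
Administrative surcharge: 20% of £7,980 = £1,596
Total penalty: £7,980 + £1,596 = £9,576
Minimum £4,740: £9,576 meets the minimum, no increase.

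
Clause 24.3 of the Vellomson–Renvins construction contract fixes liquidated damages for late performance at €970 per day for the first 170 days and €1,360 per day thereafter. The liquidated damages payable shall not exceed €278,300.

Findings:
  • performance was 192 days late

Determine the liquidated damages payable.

First 170 days: 170 × €970 = €164,900
Remaining days: (192 − 170) × €1,360 = €29,920
Accrued per-day damages: €164,900 + €29,920 = €194,820
Cap at €278,300: €194,820 is within the cap, no reduction.

€194,820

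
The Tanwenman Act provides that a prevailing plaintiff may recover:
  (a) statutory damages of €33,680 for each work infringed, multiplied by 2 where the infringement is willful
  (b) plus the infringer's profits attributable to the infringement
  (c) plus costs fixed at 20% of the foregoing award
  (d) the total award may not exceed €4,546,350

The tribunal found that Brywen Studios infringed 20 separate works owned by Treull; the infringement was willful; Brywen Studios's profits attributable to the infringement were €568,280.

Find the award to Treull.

Statutory damages: 20 × €33,680 = €673,600
Doubled: 2 × €673,600 = €1,347,200
Combined award: €1,347,200 + €568,280 = €1,915,480
Costs: 20% of €1,915,480 = €383,096
Award plus costs: €1,915,480 + €383,096 = €2,298,576
Cap at €4,546,350: €2,298,576 is within the cap, no reduction.

€2,298,576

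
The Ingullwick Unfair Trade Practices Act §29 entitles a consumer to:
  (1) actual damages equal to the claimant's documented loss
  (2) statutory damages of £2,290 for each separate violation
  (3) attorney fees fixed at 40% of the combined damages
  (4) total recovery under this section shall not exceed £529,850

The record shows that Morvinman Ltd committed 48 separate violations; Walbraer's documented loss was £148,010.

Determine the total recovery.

£361,102

Statutory damages: 48 × £2,290 = £109,920
Combined damages: £148,010 + £109,920 = £257,930
Attorney fees: 40% of £257,930 = £103,172
Total before cap: £257,930 + £103,172 = £361,102
Cap at £529,850: £361,102 is within the cap, no reduction.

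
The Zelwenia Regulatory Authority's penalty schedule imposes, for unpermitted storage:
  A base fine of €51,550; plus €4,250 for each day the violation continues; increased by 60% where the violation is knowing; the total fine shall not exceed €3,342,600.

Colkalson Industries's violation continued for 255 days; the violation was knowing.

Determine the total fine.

Per-day component: 255 × €4,250 = €1,083,750
Base plus per-day: €51,550 + €1,083,750 = €1,135,300
Enhancement: 60% of €1,135,300 = €681,180
Enhanced fine: €1,135,300 + €681,180 = €1,816,480
Cap at €3,342,600: €1,816,480 is within the cap, no reduction.

€1,816,480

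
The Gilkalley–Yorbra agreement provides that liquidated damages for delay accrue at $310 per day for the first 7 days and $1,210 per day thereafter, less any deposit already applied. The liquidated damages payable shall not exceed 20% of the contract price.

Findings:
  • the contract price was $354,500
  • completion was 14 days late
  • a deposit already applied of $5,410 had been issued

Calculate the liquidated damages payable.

First 7 days: 7 × $310 = $2,170
Remaining days: (14 − 7) × $1,210 = $8,470
Accrued per-day damages: $2,170 + $8,470 = $10,640
Less deposit already applied: $10,640 − $5,410 = $5,230
Cap: 20% of $354,500 = $70,900
Cap at $70,900: $5,230 is within the cap, no reduction.

$5,230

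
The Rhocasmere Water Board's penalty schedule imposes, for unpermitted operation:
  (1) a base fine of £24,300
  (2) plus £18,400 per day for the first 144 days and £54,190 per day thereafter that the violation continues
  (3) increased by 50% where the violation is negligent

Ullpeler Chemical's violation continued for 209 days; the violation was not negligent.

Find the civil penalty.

£6,196,250

First 144 days: 144 × £18,400 = £2,649,600
Remaining days: (209 − 144) × £54,190 = £3,522,350
Per-day component: £2,649,600 + £3,522,350 = £6,171,950
Base plus per-day: £24,300 + £6,171,950 = £6,196,250
The violation was not negligent: no 50% increase.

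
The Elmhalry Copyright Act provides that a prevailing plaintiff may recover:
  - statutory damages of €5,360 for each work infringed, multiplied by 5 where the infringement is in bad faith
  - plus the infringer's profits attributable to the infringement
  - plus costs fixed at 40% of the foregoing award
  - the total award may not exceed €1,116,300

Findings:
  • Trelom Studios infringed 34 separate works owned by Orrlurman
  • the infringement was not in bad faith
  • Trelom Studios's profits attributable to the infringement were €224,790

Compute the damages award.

Statutory damages: 34 × €5,360 = €182,240
Infringement not in bad faith: no ×5 enhancement.
Combined award: €182,240 + €224,790 = €407,030
Costs: 40% of €407,030 = €162,812
Award plus costs: €407,030 + €162,812 = €569,842
Cap at €1,116,300: €569,842 is within the cap, no reduction.

€569,842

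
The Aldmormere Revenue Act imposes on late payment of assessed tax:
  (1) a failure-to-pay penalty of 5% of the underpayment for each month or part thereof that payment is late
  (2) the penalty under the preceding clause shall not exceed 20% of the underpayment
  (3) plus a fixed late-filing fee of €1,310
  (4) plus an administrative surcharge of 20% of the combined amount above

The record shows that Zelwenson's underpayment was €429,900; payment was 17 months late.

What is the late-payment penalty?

€104,748

Accrued rate: 5% × 17 = 85%, capped at 20% → 20%
Failure-to-pay penalty: 20% of €429,900 = €85,980
Penalty before surcharge: €85,980 + €1,310 = €87,290
Administrative surcharge: 20% of €87,290 = €17,458
Total penalty: €87,290 + €17,458 = €104,748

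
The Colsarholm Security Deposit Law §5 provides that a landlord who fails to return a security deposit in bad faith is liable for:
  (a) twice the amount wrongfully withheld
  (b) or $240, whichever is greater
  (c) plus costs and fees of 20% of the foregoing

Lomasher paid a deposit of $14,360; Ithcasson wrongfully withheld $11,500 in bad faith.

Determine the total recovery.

$27,600

Doubled: 2 × $11,500 = $23,000
Minimum $240: $23,000 meets the minimum, no increase.
Costs and fees: 20% of $23,000 = $4,600
Total recovery: $23,000 + $4,600 = $27,600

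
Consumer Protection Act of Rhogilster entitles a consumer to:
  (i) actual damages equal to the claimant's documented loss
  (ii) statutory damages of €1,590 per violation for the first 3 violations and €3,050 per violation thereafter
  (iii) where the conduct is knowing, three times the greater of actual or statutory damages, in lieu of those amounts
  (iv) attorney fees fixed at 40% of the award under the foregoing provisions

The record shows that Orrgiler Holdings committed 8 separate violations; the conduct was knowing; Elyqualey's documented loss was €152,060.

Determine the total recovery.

€638,652

First 3 violations: 3 × €1,590 = €4,770
Remaining violations: (8 − 3) × €3,050 = €15,250
Statutory damages: €4,770 + €15,250 = €20,020
Greater of actual damages (€152,060) or statutory damages (€20,020): €152,060
Trebled: 3 × €152,060 = €456,180
Attorney fees: 40% of €456,180 = €182,472
Total recovery: €456,180 + €182,472 = €638,652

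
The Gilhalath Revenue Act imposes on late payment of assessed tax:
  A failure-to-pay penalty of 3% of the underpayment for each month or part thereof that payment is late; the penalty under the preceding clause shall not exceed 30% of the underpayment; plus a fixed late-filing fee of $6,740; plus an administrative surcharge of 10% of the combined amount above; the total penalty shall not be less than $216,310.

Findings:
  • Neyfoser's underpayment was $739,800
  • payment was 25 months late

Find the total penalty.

Penalty: $251,548

Accrued rate: 3% × 25 = 75%, capped at 30% → 30%
Failure-to-pay penalty: 30% of $739,800 = $221,940
Penalty before surcharge: $221,940 + $6,740 = $228,680
Administrative surcharge: 10% of $228,680 = $22,868
Total penalty: $228,680 + $22,868 = $251,548
Minimum $216,310: $251,548 meets the minimum, no increase.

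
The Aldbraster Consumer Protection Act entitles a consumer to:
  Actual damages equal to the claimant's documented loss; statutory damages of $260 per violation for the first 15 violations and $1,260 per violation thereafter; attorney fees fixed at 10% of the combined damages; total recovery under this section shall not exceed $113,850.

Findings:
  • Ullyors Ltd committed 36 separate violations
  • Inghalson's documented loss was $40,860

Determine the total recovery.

First 15 violations: 15 × $260 = $3,900
Remaining violations: (36 − 15) × $1,260 = $26,460
Statutory damages: $3,900 + $26,460 = $30,360
Combined damages: $40,860 + $30,360 = $71,220
Attorney fees: 10% of $71,220 = $7,122
Total before cap: $71,220 + $7,122 = $78,342
Cap at $113,850: $78,342 is within the cap, no reduction.

Total recovery: $78,342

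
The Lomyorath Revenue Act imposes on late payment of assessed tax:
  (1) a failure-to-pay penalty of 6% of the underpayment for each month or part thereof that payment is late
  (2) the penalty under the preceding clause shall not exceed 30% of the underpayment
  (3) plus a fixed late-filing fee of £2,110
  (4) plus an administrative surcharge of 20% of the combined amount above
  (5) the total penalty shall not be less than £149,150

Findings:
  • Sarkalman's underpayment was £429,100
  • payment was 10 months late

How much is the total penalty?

Accrued rate: 6% × 10 = 60%, capped at 30% → 30%
Failure-to-pay penalty: 30% of £429,100 = £128,730
Penalty before surcharge: £128,730 + £2,110 = £130,840
Administrative surcharge: 20% of £130,840 = £26,168
Total penalty: £130,840 + £26,168 = £157,008
Minimum £149,150: £157,008 meets the minimum, no increase.

£157,008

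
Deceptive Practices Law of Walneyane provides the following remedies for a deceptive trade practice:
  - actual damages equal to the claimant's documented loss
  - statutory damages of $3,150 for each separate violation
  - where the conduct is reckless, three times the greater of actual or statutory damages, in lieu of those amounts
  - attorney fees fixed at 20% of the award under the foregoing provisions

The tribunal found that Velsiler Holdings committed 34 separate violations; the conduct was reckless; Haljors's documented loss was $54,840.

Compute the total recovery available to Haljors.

$385,560

Statutory damages: 34 × $3,150 = $107,100
Greater of actual damages ($54,840) or statutory damages ($107,100): $107,100
Trebled: 3 × $107,100 = $321,300
Attorney fees: 20% of $321,300 = $64,260
Total recovery: $321,300 + $64,260 = $385,560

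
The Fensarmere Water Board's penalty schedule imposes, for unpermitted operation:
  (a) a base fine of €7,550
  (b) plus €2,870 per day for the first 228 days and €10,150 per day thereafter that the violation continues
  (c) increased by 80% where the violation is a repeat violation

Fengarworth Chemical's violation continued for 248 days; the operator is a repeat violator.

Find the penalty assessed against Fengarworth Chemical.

€1,556,838

First 228 days: 228 × €2,870 = €654,360
Remaining days: (248 − 228) × €10,150 = €203,000
Per-day component: €654,360 + €203,000 = €857,360
Base plus per-day: €7,550 + €857,360 = €864,910
Enhancement: 80% of €864,910 = €691,928
Enhanced fine: €864,910 + €691,928 = €1,556,838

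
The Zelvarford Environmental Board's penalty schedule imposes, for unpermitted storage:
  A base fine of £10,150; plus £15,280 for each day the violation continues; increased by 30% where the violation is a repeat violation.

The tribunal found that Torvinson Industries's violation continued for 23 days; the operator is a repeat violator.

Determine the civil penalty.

£470,067

Per-day component: 23 × £15,280 = £351,440
Base plus per-day: £10,150 + £351,440 = £361,590
Enhancement: 30% of £361,590 = £108,477
Enhanced fine: £361,590 + £108,477 = £470,067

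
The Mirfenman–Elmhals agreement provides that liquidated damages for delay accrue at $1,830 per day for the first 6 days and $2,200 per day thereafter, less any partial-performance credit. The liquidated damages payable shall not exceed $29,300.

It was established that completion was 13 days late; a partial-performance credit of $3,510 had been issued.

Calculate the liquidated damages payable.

First 6 days: 6 × $1,830 = $10,980
Remaining days: (13 − 6) × $2,200 = $15,400
Accrued per-day damages: $10,980 + $15,400 = $26,380
Less partial-performance credit: $26,380 − $3,510 = $22,870
Cap at $29,300: $22,870 is within the cap, no reduction.

$22,870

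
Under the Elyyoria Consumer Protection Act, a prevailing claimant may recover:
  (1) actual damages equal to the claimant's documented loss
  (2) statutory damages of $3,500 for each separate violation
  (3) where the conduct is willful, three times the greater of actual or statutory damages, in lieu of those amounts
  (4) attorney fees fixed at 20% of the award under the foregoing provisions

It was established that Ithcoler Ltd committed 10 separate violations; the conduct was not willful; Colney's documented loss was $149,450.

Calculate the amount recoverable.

$221,340

Statutory damages: 10 × $3,500 = $35,000
Conduct not willful: the in-lieu enhancement does not apply.
Actual plus statutory damages: $149,450 + $35,000 = $184,450
Attorney fees: 20% of $184,450 = $36,890
Total recovery: $184,450 + $36,890 = $221,340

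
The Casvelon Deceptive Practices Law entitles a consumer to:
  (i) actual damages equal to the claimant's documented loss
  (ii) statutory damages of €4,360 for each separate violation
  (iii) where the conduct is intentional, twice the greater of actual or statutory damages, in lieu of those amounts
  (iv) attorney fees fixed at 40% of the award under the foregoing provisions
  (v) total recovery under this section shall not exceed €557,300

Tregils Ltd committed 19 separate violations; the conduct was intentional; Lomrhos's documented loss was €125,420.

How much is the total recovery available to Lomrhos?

€351,176

Statutory damages: 19 × €4,360 = €82,840
Greater of actual damages (€125,420) or statutory damages (€82,840): €125,420
Doubled: 2 × €125,420 = €250,840
Attorney fees: 40% of €250,840 = €100,336
Total before cap: €250,840 + €100,336 = €351,176
Cap at €557,300: €351,176 is within the cap, no reduction.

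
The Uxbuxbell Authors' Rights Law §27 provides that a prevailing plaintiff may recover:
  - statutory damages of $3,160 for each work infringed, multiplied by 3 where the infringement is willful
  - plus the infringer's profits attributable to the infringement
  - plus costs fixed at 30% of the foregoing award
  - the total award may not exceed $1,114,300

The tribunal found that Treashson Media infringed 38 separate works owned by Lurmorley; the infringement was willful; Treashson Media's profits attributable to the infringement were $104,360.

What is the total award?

Statutory damages: 38 × $3,160 = $120,080
Trebled: 3 × $120,080 = $360,240
Combined award: $360,240 + $104,360 = $464,600
Costs: 30% of $464,600 = $139,380
Award plus costs: $464,600 + $139,380 = $603,980
Cap at $1,114,300: $603,980 is within the cap, no reduction.

$603,980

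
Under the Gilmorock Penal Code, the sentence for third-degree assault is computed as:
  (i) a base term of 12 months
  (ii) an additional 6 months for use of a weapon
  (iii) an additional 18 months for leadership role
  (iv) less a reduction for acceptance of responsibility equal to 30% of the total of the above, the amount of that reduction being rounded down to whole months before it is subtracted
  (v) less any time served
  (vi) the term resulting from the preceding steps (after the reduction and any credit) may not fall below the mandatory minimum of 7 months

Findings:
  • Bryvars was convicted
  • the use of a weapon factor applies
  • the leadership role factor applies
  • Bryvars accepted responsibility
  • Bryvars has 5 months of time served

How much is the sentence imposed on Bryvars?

21 months

Use of a weapon enhancement: +6 months
Leadership role enhancement: +18 months
Adjusted term: 12 months + 6 months + 18 months = 36 months
Acceptance of responsibility reduction: 30% of 36 months = 10 months (rounded down)
After reduction: 36 − 10 = 26 months
Less time served: 26 months − 5 months = 21 months
Minimum 7 months: 21 months meets the minimum, no increase.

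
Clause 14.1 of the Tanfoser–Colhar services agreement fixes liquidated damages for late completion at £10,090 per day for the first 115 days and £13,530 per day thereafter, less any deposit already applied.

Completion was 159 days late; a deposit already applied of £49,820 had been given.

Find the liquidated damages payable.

£1,705,850

First 115 days: 115 × £10,090 = £1,160,350
Remaining days: (159 − 115) × £13,530 = £595,320
Accrued per-day damages: £1,160,350 + £595,320 = £1,755,670
Less deposit already applied: £1,755,670 − £49,820 = £1,705,850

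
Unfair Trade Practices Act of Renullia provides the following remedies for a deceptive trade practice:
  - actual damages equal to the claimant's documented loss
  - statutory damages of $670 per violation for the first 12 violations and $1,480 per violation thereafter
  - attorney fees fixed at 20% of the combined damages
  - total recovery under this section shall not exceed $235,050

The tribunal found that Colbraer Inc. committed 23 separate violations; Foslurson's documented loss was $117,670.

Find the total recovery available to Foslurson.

First 12 violations: 12 × $670 = $8,040
Remaining violations: (23 − 12) × $1,480 = $16,280
Statutory damages: $8,040 + $16,280 = $24,320
Combined damages: $117,670 + $24,320 = $141,990
Attorney fees: 20% of $141,990 = $28,398
Total before cap: $141,990 + $28,398 = $170,388
Cap at $235,050: $170,388 is within the cap, no reduction.

Total recovery: $170,388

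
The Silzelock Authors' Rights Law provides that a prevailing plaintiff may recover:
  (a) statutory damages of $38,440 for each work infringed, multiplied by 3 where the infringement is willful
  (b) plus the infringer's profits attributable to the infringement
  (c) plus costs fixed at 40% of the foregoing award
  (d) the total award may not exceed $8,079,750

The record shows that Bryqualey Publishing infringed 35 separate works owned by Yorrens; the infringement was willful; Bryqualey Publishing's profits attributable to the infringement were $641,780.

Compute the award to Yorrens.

Statutory damages: 35 × $38,440 = $1,345,400
Trebled: 3 × $1,345,400 = $4,036,200
Combined award: $4,036,200 + $641,780 = $4,677,980
Costs: 40% of $4,677,980 = $1,871,192
Award plus costs: $4,677,980 + $1,871,192 = $6,549,172
Cap at $8,079,750: $6,549,172 is within the cap, no reduction.

$6,549,172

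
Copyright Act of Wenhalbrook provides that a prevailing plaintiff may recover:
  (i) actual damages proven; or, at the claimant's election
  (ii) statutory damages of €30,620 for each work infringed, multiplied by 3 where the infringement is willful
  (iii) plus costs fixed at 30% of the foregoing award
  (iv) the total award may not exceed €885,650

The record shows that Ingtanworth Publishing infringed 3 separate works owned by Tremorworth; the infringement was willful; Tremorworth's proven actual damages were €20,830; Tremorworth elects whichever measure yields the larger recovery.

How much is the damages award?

€358,254

Statutory damages: 3 × €30,620 = €91,860
Trebled: 3 × €91,860 = €275,580
Greater of actual damages (€20,830) or enhanced statutory damages (€275,580): €275,580
Costs: 30% of €275,580 = €82,674
Award plus costs: €275,580 + €82,674 = €358,254
Cap at €885,650: €358,254 is within the cap, no reduction.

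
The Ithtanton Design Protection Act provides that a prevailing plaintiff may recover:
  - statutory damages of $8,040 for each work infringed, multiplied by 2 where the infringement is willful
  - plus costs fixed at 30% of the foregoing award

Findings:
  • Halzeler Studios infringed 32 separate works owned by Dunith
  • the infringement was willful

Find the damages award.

Statutory damages: 32 × $8,040 = $257,280
Doubled: 2 × $257,280 = $514,560
Costs: 30% of $514,560 = $154,368
Award plus costs: $514,560 + $154,368 = $668,928

$668,928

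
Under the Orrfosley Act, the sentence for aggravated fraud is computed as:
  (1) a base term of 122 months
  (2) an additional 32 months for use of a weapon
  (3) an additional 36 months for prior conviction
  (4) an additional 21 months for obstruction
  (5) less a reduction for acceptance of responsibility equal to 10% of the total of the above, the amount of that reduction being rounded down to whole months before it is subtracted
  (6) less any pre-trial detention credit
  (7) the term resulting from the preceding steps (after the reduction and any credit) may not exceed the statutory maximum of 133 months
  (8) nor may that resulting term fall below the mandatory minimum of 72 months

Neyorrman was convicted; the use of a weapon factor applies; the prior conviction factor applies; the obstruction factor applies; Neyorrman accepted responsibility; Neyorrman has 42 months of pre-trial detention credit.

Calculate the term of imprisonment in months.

Use of a weapon enhancement: +32 months
Prior conviction enhancement: +36 months
Obstruction enhancement: +21 months
Adjusted term: 122 months + 32 months + 36 months + 21 months = 211 months
Acceptance of responsibility reduction: 10% of 211 months = 21 months (rounded down)
After reduction: 211 − 21 = 190 months
Less pre-trial detention credit: 190 months − 42 months = 148 months
Cap at 133 months: 148 months exceeds the cap → 133 months
Minimum 72 months: 133 months meets the minimum, no increase.

133 months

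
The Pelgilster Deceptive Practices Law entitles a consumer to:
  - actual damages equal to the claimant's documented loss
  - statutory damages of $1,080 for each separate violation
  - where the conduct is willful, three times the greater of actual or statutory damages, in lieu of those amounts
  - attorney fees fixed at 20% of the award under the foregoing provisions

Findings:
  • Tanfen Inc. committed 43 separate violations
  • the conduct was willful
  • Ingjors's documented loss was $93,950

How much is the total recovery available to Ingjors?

Statutory damages: 43 × $1,080 = $46,440
Greater of actual damages ($93,950) or statutory damages ($46,440): $93,950
Trebled: 3 × $93,950 = $281,850
Attorney fees: 20% of $281,850 = $56,370
Total recovery: $281,850 + $56,370 = $338,220

$338,220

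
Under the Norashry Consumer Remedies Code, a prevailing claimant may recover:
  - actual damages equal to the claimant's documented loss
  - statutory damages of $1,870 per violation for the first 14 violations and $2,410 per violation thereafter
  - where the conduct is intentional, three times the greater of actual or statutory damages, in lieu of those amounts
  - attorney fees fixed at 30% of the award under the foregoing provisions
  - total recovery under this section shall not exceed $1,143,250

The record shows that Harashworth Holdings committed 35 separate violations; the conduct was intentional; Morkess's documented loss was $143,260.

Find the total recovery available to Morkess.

$558,714

First 14 violations: 14 × $1,870 = $26,180
Remaining violations: (35 − 14) × $2,410 = $50,610
Statutory damages: $26,180 + $50,610 = $76,790
Greater of actual damages ($143,260) or statutory damages ($76,790): $143,260
Trebled: 3 × $143,260 = $429,780
Attorney fees: 30% of $429,780 = $128,934
Total before cap: $429,780 + $128,934 = $558,714
Cap at $1,143,250: $558,714 is within the cap, no reduction.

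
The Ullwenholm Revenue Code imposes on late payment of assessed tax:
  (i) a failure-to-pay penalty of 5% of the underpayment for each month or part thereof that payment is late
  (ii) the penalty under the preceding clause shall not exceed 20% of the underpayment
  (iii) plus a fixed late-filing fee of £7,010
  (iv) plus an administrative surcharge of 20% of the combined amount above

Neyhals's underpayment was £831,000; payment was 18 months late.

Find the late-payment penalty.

£207,852

Accrued rate: 5% × 18 = 90%, capped at 20% → 20%
Failure-to-pay penalty: 20% of £831,000 = £166,200
Penalty before surcharge: £166,200 + £7,010 = £173,210
Administrative surcharge: 20% of £173,210 = £34,642
Total penalty: £173,210 + £34,642 = £207,852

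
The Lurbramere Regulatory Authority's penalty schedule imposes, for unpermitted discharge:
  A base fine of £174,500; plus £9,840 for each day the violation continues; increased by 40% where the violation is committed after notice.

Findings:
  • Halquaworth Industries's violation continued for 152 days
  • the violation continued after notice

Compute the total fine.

£2,338,252

Per-day component: 152 × £9,840 = £1,495,680
Base plus per-day: £174,500 + £1,495,680 = £1,670,180
Enhancement: 40% of £1,670,180 = £668,072
Enhanced fine: £1,670,180 + £668,072 = £2,338,252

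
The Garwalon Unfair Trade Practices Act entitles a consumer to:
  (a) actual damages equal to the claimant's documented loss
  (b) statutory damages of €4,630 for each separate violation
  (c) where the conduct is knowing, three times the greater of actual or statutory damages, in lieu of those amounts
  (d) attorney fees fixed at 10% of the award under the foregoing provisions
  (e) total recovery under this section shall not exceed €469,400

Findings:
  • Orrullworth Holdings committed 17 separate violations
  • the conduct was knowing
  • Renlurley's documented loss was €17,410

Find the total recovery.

Statutory damages: 17 × €4,630 = €78,710
Greater of actual damages (€17,410) or statutory damages (€78,710): €78,710
Trebled: 3 × €78,710 = €236,130
Attorney fees: 10% of €236,130 = €23,613
Total before cap: €236,130 + €23,613 = €259,743
Cap at €469,400: €259,743 is within the cap, no reduction.

€259,743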